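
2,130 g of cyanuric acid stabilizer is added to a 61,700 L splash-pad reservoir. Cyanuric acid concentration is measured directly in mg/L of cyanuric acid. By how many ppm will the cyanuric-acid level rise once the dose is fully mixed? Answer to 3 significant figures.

Rise: 2,130 g / 61,700 L × 1000 = 34.52 mg/L.

34.5 ppm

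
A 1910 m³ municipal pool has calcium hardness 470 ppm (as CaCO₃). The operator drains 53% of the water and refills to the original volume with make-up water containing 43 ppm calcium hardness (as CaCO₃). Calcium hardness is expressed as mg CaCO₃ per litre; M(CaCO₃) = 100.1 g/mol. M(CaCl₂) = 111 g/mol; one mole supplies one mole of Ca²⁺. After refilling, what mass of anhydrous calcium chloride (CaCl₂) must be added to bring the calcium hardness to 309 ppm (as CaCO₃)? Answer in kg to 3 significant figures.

Volume: 1910 m³ = 1,910,000 L.
After draining 53% and refilling: 470 × 0.47 + 43 × 0.53 = 243.69 ppm.
Deficit to target: 309 − 243.69 = 65.31 mg/L.
As CaCO₃: 65.31 mg/L × 1,910,000 L = 124,700 g; ÷ 100.1 = 1246 mol Ca²⁺.
Mass: 1246 × 111 = 138,300 g.

138 kg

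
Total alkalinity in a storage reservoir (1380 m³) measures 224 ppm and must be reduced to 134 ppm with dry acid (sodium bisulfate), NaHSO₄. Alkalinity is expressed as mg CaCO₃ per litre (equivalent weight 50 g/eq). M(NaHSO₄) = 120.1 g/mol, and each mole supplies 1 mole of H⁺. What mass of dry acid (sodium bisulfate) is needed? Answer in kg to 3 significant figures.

Volume: 1380 m³ = 1,380,000 L.
Alkalinity to neutralize: (224 − 134) = 90 mg/L as CaCO₃ × 1,380,000 L = 124,200 g as CaCO₃.
Equivalents of H⁺ required: 124,200 ÷ 50 g/eq = 2484 eq = 2484 mol NaHSO₄.
Mass of NaHSO₄: 2484 × 120.1 = 298,300 g.

298 kg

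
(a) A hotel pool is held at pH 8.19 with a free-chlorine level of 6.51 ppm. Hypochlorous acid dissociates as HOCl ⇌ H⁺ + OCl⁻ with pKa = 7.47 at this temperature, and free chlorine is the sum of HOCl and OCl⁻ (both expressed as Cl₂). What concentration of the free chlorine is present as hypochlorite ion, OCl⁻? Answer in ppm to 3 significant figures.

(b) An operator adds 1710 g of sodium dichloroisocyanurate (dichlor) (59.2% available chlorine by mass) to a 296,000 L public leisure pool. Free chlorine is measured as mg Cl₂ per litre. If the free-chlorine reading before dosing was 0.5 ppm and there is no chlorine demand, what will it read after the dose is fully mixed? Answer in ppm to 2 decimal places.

(a) 5.47 ppm; (b) 3.92 ppm

(a) [OCl⁻]/[HOCl] = 10^(pH − pKa) = 10^(8.19 − 7.47) = 10^0.72 = 5.248.
(a) Fraction as HOCl = 1 / (1 + 5.248) = 0.16.
(a) OCl⁻ = (1 − 0.16) × 6.51 ppm = 5.468 ppm.

(b) Available chlorine delivered: 1710 g × 0.592 = 1012 g as Cl₂.
(b) Concentration rise: 1012 g / 296,000 L = 3.42 mg/L = 3.42 ppm.
(b) Final FC: 0.5 + 3.42 = 3.92 ppm.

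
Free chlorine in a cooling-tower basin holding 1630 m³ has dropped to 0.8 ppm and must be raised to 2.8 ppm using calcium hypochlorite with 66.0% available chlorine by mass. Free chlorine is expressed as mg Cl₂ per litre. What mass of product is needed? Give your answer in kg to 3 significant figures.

4.94 kg

Volume: 1630 m³ = 1,630,000 L.
Chlorine deficit: 2.8 − 0.8 = 2 ppm = 2 mg/L as Cl₂.
Cl₂ equivalent needed: 2 mg/L × 1,630,000 L = 3,260,000 mg = 3260 g.
Product at 66.0% available chlorine: 3260 / 0.66 = 4939 g.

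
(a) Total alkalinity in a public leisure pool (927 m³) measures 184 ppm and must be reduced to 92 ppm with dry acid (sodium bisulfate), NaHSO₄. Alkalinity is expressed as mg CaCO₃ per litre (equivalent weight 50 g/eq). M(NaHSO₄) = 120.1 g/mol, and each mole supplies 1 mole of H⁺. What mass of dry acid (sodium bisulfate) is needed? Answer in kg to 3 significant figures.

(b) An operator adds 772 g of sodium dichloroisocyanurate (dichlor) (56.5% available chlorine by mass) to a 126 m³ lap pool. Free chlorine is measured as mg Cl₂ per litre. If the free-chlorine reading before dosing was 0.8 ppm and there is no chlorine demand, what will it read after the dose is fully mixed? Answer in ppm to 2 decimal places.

(a) 205 kg; (b) 4.26 ppm

(a) Volume: 927 m³ = 927,000 L.
(a) Alkalinity to neutralize: (184 − 92) = 92 mg/L as CaCO₃ × 927,000 L = 85,280 g as CaCO₃.
(a) Equivalents of H⁺ required: 85,280 ÷ 50 g/eq = 1706 eq = 1706 mol NaHSO₄.
(a) Mass of NaHSO₄: 1706 × 120.1 = 204,900 g.

(b) Volume: 126 m³ = 126,000 L.
(b) Available chlorine delivered: 772 g × 0.565 = 436.2 g as Cl₂.
(b) Concentration rise: 436.2 g / 126,000 L = 3.462 mg/L = 3.46 ppm.
(b) Final FC: 0.8 + 3.46 = 4.26 ppm.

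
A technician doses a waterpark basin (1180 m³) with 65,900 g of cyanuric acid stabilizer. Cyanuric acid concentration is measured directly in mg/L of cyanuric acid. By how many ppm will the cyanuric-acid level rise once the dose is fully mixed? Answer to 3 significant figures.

55.8 ppm

Volume: 1180 m³ = 1,180,000 L.
Rise: 65,900 g / 1,180,000 L × 1000 = 55.85 mg/L.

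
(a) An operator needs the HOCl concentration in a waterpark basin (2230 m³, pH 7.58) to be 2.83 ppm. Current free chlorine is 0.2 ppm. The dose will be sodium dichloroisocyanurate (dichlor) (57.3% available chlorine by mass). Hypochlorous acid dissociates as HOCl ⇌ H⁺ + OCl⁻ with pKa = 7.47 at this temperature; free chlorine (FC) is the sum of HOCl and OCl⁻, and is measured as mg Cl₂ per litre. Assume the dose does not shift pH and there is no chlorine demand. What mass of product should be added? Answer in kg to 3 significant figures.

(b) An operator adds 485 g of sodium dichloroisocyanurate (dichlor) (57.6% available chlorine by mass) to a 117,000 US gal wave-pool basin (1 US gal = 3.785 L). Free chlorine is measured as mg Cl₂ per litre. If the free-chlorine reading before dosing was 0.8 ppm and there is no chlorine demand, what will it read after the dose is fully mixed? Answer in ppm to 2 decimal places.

(a) Volume: 2230 m³ = 2,230,000 L.
(a) [OCl⁻]/[HOCl] = 10^(pH − pKa) = 10^(7.58 − 7.47) = 1.288; fraction as HOCl = 1/(1 + 1.288) = 0.437.
(a) Free chlorine required for 2.83 ppm HOCl: 2.83 / 0.437 = 6.476 ppm.
(a) FC to add: 6.476 − 0.2 = 6.276 mg/L as Cl₂.
(a) Cl₂ equivalent: 6.276 mg/L × 2,230,000 L = 13,990 g.
(a) Product at 57.3% available Cl: 13,990 / 0.573 = 24,420 g.

(b) Volume: 117,000 US gal × 3.785 L/gal = 442,845 L.
(b) Available chlorine delivered: 485 g × 0.576 = 279.4 g as Cl₂.
(b) Concentration rise: 279.4 g / 442,845 L = 0.6308 mg/L = 0.63 ppm.
(b) Final FC: 0.8 + 0.63 = 1.43 ppm.

(a) 24.4 kg; (b) 1.43 ppm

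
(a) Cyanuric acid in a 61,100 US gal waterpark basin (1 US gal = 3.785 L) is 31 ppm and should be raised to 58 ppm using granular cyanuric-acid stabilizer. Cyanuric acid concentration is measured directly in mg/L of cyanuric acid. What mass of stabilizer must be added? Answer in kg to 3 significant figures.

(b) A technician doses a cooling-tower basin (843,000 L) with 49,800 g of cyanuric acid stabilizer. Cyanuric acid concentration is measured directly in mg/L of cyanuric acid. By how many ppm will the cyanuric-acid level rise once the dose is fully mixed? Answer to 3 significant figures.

(a) 6.24 kg; (b) 59.1 ppm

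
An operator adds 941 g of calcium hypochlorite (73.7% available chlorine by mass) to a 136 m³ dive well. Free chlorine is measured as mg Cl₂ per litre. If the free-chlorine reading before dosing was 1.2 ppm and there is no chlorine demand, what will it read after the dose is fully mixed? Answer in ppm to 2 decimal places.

6.30 ppm

Volume: 136 m³ = 136,000 L.
Available chlorine delivered: 941 g × 0.737 = 693.5 g as Cl₂.
Concentration rise: 693.5 g / 136,000 L = 5.099 mg/L = 5.10 ppm.
Final FC: 1.2 + 5.10 = 6.30 ppm.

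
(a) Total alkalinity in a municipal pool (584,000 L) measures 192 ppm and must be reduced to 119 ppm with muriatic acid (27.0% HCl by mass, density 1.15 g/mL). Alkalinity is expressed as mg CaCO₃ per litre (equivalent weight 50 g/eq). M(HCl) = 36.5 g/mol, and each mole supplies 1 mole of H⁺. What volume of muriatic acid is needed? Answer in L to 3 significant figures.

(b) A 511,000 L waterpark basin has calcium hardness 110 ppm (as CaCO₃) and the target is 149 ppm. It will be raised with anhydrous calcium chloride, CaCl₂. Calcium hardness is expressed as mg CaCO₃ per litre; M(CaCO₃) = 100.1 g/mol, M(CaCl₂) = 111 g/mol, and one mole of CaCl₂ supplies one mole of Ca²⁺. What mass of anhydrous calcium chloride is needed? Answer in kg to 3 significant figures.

(a) Alkalinity to neutralize: (192 − 119) = 73 mg/L as CaCO₃ × 584,000 L = 42,630 g as CaCO₃.
(a) Equivalents of H⁺ required: 42,630 ÷ 50 g/eq = 852.6 eq = 852.6 mol HCl.
(a) Mass of HCl: 852.6 × 36.5 = 31,120 g.
(a) Mass of 27.0% solution: 31,120 / 0.27 = 115,300 g.
(a) Volume: 115,300 g ÷ 1.15 g/mL = 100,200 mL.

(b) Hardness to add: (149 − 110) = 39 mg/L as CaCO₃ × 511,000 L = 19,930 g as CaCO₃.
(b) Moles of Ca²⁺ (1 mol Ca²⁺ ≡ 1 mol CaCO₃): 19,930 / 100.1 g/mol = 199.1 mol.
(b) Mass of CaCl₂: 199.1 × 111 = 22,100 g.

(a) 100 L; (b) 22.1 kg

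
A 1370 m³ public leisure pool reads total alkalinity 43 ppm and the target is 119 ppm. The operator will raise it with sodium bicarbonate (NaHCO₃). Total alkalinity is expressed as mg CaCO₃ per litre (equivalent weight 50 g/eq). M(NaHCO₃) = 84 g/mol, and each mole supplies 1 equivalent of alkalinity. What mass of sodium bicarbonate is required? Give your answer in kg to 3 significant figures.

175 kg

Volume: 1370 m³ = 1,370,000 L.
Alkalinity to add: (119 − 43) = 76 mg/L as CaCO₃ × 1,370,000 L = 104,100 g as CaCO₃.
Equivalents: 104,100 g ÷ 50 g/eq = 2082 eq.
NaHCO₃ supplies 1 eq per mole → 2082 mol.
Mass: 2082 mol × 84 g/mol = 174,900 g.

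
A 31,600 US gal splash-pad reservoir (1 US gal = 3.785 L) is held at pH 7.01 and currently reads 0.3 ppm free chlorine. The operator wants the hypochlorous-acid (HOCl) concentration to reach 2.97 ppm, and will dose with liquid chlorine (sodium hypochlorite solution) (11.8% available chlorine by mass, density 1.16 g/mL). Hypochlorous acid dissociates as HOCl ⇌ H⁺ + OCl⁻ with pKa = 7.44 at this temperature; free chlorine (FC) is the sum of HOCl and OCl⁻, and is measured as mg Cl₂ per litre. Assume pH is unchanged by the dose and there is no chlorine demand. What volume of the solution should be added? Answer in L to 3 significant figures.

Volume: 31,600 US gal × 3.785 L/gal = 119,606 L.
[OCl⁻]/[HOCl] = 10^(pH − pKa) = 10^(7.01 − 7.44) = 0.3715; fraction as HOCl = 1/(1 + 0.3715) = 0.7291.
Free chlorine required for 2.97 ppm HOCl: 2.97 / 0.7291 = 4.073 ppm.
FC to add: 4.073 − 0.3 = 3.773 mg/L as Cl₂.
Cl₂ equivalent: 3.773 mg/L × 119,606 L = 451.3 g.
Product at 11.8% available Cl: 451.3 / 0.118 = 3825 g.
Volume: 3825 g ÷ 1.16 g/mL = 3297 mL.

3.30 L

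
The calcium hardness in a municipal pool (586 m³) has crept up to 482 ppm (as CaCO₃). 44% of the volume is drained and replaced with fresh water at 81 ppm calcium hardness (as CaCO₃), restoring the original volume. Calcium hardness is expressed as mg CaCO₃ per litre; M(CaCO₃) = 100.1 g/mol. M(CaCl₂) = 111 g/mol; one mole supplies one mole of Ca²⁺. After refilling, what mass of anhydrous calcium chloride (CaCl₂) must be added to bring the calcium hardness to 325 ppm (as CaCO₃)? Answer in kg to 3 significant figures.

12.6 kg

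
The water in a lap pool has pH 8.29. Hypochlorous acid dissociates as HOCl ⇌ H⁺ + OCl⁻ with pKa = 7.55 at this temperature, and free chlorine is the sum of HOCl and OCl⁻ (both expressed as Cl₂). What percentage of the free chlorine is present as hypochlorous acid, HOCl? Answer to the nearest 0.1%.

[OCl⁻]/[HOCl] = 10^(pH − pKa) = 10^(8.29 − 7.55) = 10^0.74 = 5.495.
Fraction as HOCl = 1 / (1 + 5.495) = 0.154.

15.4%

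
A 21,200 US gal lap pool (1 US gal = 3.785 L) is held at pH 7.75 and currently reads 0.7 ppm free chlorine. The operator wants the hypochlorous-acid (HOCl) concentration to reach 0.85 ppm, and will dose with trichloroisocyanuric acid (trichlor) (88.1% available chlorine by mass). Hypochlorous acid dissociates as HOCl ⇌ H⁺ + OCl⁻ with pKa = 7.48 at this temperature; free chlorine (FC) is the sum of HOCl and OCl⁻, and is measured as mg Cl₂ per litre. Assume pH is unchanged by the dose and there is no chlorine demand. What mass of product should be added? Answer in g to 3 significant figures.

Volume: 21,200 US gal × 3.785 L/gal = 80,242 L.
[OCl⁻]/[HOCl] = 10^(pH − pKa) = 10^(7.75 − 7.48) = 1.862; fraction as HOCl = 1/(1 + 1.862) = 0.3494.
Free chlorine required for 0.85 ppm HOCl: 0.85 / 0.3494 = 2.433 ppm.
FC to add: 2.433 − 0.7 = 1.733 mg/L as Cl₂.
Cl₂ equivalent: 1.733 mg/L × 80,242 L = 139 g.
Product at 88.1% available Cl: 139 / 0.881 = 157.8 g.

158 g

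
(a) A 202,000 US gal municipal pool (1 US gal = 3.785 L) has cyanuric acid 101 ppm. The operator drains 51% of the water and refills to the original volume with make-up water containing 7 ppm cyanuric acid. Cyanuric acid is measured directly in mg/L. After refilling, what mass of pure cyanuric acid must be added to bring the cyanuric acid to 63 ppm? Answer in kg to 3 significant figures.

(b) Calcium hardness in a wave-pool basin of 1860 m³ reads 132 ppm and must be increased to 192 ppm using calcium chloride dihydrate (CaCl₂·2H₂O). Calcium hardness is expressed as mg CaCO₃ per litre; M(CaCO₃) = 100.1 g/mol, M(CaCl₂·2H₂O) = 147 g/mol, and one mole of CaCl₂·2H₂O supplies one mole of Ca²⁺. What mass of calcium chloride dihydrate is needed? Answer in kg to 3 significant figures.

(a) Volume: 202,000 US gal × 3.785 L/gal = 764,570 L.
(a) After draining 51% and refilling: 101 × 0.49 + 7 × 0.51 = 53.06 ppm.
(a) Deficit to target: 63 − 53.06 = 9.94 mg/L.
(a) Mass: 9.94 mg/L × 764,570 L = 7600 g cyanuric acid.

(b) Volume: 1860 m³ = 1,860,000 L.
(b) Hardness to add: (192 − 132) = 60 mg/L as CaCO₃ × 1,860,000 L = 111,600 g as CaCO₃.
(b) Moles of Ca²⁺ (1 mol Ca²⁺ ≡ 1 mol CaCO₃): 111,600 / 100.1 g/mol = 1115 mol.
(b) Mass of CaCl₂·2H₂O: 1115 × 147 = 163,900 g.

(a) 7.60 kg; (b) 164 kg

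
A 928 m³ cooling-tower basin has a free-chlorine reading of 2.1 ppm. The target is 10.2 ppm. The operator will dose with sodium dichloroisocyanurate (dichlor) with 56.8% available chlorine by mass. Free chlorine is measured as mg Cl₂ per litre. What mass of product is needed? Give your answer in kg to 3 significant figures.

13.2 kg

Volume: 928 m³ = 928,000 L.
Chlorine deficit: 10.2 − 2.1 = 8.1 ppm = 8.1 mg/L as Cl₂.
Cl₂ equivalent needed: 8.1 mg/L × 928,000 L = 7,517,000 mg = 7517 g.
Product at 56.8% available chlorine: 7517 / 0.568 = 13,230 g.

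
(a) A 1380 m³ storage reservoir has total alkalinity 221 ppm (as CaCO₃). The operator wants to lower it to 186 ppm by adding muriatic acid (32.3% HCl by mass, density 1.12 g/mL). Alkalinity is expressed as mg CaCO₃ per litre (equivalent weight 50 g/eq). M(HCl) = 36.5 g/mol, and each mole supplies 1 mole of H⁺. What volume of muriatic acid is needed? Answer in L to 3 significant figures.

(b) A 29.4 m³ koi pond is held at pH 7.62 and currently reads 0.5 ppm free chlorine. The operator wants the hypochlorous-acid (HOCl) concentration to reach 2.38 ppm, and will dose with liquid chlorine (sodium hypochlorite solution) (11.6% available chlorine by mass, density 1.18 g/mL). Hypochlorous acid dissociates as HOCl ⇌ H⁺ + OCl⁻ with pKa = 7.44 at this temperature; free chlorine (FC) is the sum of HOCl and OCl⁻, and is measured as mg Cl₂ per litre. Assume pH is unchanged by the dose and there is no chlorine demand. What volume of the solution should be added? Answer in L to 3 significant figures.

(a) Volume: 1380 m³ = 1,380,000 L.
(a) Alkalinity to neutralize: (221 − 186) = 35 mg/L as CaCO₃ × 1,380,000 L = 48,300 g as CaCO₃.
(a) Equivalents of H⁺ required: 48,300 ÷ 50 g/eq = 966 eq = 966 mol HCl.
(a) Mass of HCl: 966 × 36.5 = 35,260 g.
(a) Mass of 32.3% solution: 35,260 / 0.323 = 109,200 g.
(a) Volume: 109,200 g ÷ 1.12 g/mL = 97,470 mL.

(b) Volume: 29.4 m³ = 29,400 L.
(b) [OCl⁻]/[HOCl] = 10^(pH − pKa) = 10^(7.62 − 7.44) = 1.514; fraction as HOCl = 1/(1 + 1.514) = 0.3978.
(b) Free chlorine required for 2.38 ppm HOCl: 2.38 / 0.3978 = 5.982 ppm.
(b) FC to add: 5.982 − 0.5 = 5.482 mg/L as Cl₂.
(b) Cl₂ equivalent: 5.482 mg/L × 29,400 L = 161.2 g.
(b) Product at 11.6% available Cl: 161.2 / 0.116 = 1389 g.
(b) Volume: 1389 g ÷ 1.18 g/mL = 1178 mL.

(a) 97.5 L; (b) 1.18 L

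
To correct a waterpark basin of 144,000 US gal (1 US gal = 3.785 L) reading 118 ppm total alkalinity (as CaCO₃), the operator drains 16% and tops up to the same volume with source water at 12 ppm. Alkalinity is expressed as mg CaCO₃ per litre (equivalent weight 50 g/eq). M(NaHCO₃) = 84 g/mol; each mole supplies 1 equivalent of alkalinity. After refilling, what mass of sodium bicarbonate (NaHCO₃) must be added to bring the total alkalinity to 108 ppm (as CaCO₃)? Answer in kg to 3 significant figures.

6.37 kg

Volume: 144,000 US gal × 3.785 L/gal = 545,040 L.
After draining 16% and refilling: 118 × 0.84 + 12 × 0.16 = 101.04 ppm.
Deficit to target: 108 − 101.04 = 6.96 mg/L.
As CaCO₃: 6.96 mg/L × 545,040 L = 3793 g; ÷ 50 g/eq ÷ 1 = 75.87 mol NaHCO₃.
Mass: 75.87 × 84 = 6373 g.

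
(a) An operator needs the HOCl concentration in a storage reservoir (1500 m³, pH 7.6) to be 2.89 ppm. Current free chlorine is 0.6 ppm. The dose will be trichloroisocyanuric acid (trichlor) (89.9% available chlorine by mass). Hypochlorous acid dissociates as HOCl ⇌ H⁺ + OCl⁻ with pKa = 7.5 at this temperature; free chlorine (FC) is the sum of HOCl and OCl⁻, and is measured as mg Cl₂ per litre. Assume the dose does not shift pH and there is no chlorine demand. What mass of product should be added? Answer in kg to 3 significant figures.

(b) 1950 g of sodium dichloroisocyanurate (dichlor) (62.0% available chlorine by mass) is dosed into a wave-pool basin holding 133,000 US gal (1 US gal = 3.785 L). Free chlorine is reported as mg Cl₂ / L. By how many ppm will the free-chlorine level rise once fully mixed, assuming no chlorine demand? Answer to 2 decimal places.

(a) 9.89 kg; (b) 2.40 ppm

(a) Volume: 1500 m³ = 1,500,000 L.
(a) [OCl⁻]/[HOCl] = 10^(pH − pKa) = 10^(7.6 − 7.5) = 1.259; fraction as HOCl = 1/(1 + 1.259) = 0.4427.
(a) Free chlorine required for 2.89 ppm HOCl: 2.89 / 0.4427 = 6.528 ppm.
(a) FC to add: 6.528 − 0.6 = 5.928 mg/L as Cl₂.
(a) Cl₂ equivalent: 5.928 mg/L × 1,500,000 L = 8892 g.
(a) Product at 89.9% available Cl: 8892 / 0.899 = 9891 g.

(b) Volume: 133,000 US gal × 3.785 L/gal = 503,405 L.
(b) Available chlorine delivered: 1950 g × 0.62 = 1209 g as Cl₂.
(b) Concentration rise: 1209 g / 503,405 L = 2.402 mg/L = 2.40 ppm.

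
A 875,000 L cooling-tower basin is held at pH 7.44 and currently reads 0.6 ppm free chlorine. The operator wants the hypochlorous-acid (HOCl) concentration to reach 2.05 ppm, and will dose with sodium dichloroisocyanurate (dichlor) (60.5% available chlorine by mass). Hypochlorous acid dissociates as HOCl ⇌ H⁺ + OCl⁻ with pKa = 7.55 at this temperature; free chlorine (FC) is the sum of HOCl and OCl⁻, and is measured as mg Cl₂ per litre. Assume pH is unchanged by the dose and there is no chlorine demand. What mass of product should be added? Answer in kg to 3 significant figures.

[OCl⁻]/[HOCl] = 10^(pH − pKa) = 10^(7.44 − 7.55) = 0.7762; fraction as HOCl = 1/(1 + 0.7762) = 0.563.
Free chlorine required for 2.05 ppm HOCl: 2.05 / 0.563 = 3.641 ppm.
FC to add: 3.641 − 0.6 = 3.041 mg/L as Cl₂.
Cl₂ equivalent: 3.041 mg/L × 875,000 L = 2661 g.
Product at 60.5% available Cl: 2661 / 0.605 = 4399 g.

4.40 kg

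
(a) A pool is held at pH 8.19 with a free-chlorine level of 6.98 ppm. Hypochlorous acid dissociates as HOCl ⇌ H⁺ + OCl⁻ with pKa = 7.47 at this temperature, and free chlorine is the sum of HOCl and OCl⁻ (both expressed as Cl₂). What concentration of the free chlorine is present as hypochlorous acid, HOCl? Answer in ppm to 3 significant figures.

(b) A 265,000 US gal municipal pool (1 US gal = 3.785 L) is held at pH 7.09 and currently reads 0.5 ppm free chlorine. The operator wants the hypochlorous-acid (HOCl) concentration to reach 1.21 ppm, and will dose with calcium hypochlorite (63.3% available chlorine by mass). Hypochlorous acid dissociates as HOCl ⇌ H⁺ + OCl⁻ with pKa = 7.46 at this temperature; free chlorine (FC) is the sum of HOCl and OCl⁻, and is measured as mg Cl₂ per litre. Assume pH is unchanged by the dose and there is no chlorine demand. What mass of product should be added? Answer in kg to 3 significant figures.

(a) 1.12 ppm; (b) 1.94 kg

(a) [OCl⁻]/[HOCl] = 10^(pH − pKa) = 10^(8.19 − 7.47) = 10^0.72 = 5.248.
(a) Fraction as HOCl = 1 / (1 + 5.248) = 0.16.
(a) HOCl = 0.16 × 6.98 ppm = 1.117 ppm.

(b) Volume: 265,000 US gal × 3.785 L/gal = 1,003,025 L.
(b) [OCl⁻]/[HOCl] = 10^(pH − pKa) = 10^(7.09 − 7.46) = 0.4266; fraction as HOCl = 1/(1 + 0.4266) = 0.701.
(b) Free chlorine required for 1.21 ppm HOCl: 1.21 / 0.701 = 1.726 ppm.
(b) FC to add: 1.726 − 0.5 = 1.226 mg/L as Cl₂.
(b) Cl₂ equivalent: 1.226 mg/L × 1,003,025 L = 1230 g.
(b) Product at 63.3% available Cl: 1230 / 0.633 = 1943 g.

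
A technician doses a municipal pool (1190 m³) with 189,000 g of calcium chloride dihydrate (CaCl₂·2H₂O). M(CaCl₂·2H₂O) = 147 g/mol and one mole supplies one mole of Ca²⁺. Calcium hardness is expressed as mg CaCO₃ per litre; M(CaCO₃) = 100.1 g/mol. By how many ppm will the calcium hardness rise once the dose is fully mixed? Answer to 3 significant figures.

108 ppm

Volume: 1190 m³ = 1,190,000 L.
Moles of Ca²⁺: 189,000 g ÷ 147 g/mol = 1286 mol.
As CaCO₃: 1286 mol × 100.1 g/mol = 128,700 g.
Rise: 128,700 g / 1,190,000 L × 1000 = 108.2 mg/L.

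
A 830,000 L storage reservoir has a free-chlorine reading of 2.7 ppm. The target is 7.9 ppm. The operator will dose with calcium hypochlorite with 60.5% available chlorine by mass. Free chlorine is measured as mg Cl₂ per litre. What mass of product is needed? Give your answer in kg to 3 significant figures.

7.13 kg

Chlorine deficit: 7.9 − 2.7 = 5.2 ppm = 5.2 mg/L as Cl₂.
Cl₂ equivalent needed: 5.2 mg/L × 830,000 L = 4,316,000 mg = 4316 g.
Product at 60.5% available chlorine: 4316 / 0.605 = 7134 g.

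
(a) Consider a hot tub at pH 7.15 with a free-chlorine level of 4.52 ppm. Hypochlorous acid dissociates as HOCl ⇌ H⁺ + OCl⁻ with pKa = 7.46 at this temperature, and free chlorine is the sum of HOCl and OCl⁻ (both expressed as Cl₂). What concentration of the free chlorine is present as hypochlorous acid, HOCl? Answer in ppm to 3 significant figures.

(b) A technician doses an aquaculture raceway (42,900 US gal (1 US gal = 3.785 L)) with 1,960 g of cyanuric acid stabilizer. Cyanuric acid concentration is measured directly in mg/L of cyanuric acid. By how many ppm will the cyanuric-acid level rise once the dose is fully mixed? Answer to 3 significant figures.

(a) 3.03 ppm; (b) 12.1 ppm

(a) [OCl⁻]/[HOCl] = 10^(pH − pKa) = 10^(7.15 − 7.46) = 10^-0.31 = 0.4898.
(a) Fraction as HOCl = 1 / (1 + 0.4898) = 0.6712.
(a) HOCl = 0.6712 × 4.52 ppm = 3.034 ppm.

(b) Volume: 42,900 US gal × 3.785 L/gal = 162,376 L.
(b) Rise: 1,960 g / 162,376 L × 1000 = 12.07 mg/L.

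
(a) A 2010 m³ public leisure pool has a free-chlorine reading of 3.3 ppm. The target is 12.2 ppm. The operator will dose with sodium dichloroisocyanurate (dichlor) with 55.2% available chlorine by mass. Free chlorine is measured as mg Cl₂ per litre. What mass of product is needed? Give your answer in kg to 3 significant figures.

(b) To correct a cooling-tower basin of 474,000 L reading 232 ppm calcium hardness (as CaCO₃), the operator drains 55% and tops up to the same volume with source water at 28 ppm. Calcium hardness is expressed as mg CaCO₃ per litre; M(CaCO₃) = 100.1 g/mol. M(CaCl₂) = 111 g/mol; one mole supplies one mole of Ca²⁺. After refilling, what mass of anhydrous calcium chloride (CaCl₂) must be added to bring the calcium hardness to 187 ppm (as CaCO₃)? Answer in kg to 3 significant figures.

(a) Volume: 2010 m³ = 2,010,000 L.
(a) Chlorine deficit: 12.2 − 3.3 = 8.9 ppm = 8.9 mg/L as Cl₂.
(a) Cl₂ equivalent needed: 8.9 mg/L × 2,010,000 L = 17,890,000 mg = 17,890 g.
(a) Product at 55.2% available chlorine: 17,890 / 0.552 = 32,410 g.

(b) After draining 55% and refilling: 232 × 0.45 + 28 × 0.55 = 119.8 ppm.
(b) Deficit to target: 187 − 119.8 = 67.2 mg/L.
(b) As CaCO₃: 67.2 mg/L × 474,000 L = 31,850 g; ÷ 100.1 = 318.2 mol Ca²⁺.
(b) Mass: 318.2 × 111 = 35,320 g.

(a) 32.4 kg; (b) 35.3 kg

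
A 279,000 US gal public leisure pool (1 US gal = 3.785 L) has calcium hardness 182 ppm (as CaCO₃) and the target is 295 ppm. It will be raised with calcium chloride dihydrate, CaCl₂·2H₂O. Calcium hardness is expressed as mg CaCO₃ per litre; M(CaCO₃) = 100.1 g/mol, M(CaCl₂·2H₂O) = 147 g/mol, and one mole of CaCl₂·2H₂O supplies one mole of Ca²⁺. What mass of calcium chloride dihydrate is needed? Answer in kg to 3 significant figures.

175 kg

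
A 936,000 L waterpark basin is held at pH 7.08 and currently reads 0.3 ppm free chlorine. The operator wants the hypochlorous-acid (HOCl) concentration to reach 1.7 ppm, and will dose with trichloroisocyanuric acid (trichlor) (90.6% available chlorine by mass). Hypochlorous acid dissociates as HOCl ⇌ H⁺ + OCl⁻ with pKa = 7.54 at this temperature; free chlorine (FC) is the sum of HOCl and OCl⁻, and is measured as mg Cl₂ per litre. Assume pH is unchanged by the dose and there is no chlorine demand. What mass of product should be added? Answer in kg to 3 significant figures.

[OCl⁻]/[HOCl] = 10^(pH − pKa) = 10^(7.08 − 7.54) = 0.3467; fraction as HOCl = 1/(1 + 0.3467) = 0.7425.
Free chlorine required for 1.7 ppm HOCl: 1.7 / 0.7425 = 2.289 ppm.
FC to add: 2.289 − 0.3 = 1.989 mg/L as Cl₂.
Cl₂ equivalent: 1.989 mg/L × 936,000 L = 1862 g.
Product at 90.6% available Cl: 1862 / 0.906 = 2055 g.

2.06 kg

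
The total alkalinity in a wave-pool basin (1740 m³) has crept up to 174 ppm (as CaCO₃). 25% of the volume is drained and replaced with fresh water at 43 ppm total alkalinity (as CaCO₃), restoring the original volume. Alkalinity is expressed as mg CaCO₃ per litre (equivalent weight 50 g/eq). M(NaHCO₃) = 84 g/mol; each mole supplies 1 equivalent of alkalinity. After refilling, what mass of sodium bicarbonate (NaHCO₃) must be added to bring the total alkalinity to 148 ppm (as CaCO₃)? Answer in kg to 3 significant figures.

19.7 kg

Volume: 1740 m³ = 1,740,000 L.
After draining 25% and refilling: 174 × 0.75 + 43 × 0.25 = 141.25 ppm.
Deficit to target: 148 − 141.25 = 6.75 mg/L.
As CaCO₃: 6.75 mg/L × 1,740,000 L = 11,740 g; ÷ 50 g/eq ÷ 1 = 234.9 mol NaHCO₃.
Mass: 234.9 × 84 = 19,730 g.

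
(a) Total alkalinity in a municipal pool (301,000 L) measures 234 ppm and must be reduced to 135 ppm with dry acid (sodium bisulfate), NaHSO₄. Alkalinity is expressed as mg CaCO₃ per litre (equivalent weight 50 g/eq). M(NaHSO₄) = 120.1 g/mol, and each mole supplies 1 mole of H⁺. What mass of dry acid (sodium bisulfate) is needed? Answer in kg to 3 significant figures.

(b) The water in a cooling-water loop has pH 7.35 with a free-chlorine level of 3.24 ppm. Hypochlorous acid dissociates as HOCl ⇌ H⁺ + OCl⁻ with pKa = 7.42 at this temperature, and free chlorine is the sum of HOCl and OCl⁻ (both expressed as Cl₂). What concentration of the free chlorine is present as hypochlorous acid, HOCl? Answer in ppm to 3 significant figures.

(a) Alkalinity to neutralize: (234 − 135) = 99 mg/L as CaCO₃ × 301,000 L = 29,800 g as CaCO₃.
(a) Equivalents of H⁺ required: 29,800 ÷ 50 g/eq = 596 eq = 596 mol NaHSO₄.
(a) Mass of NaHSO₄: 596 × 120.1 = 71,580 g.

(b) [OCl⁻]/[HOCl] = 10^(pH − pKa) = 10^(7.35 − 7.42) = 10^-0.07 = 0.8511.
(b) Fraction as HOCl = 1 / (1 + 0.8511) = 0.5402.
(b) HOCl = 0.5402 × 3.24 ppm = 1.75 ppm.

(a) 71.6 kg; (b) 1.75 ppm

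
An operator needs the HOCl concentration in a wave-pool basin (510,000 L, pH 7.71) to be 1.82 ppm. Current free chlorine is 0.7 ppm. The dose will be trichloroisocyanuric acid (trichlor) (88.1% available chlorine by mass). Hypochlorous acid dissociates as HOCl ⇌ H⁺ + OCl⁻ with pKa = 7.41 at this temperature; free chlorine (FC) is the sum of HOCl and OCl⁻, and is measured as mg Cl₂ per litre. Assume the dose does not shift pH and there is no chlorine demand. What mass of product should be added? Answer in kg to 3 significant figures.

2.75 kg

[OCl⁻]/[HOCl] = 10^(pH − pKa) = 10^(7.71 − 7.41) = 1.995; fraction as HOCl = 1/(1 + 1.995) = 0.3339.
Free chlorine required for 1.82 ppm HOCl: 1.82 / 0.3339 = 5.451 ppm.
FC to add: 5.451 − 0.7 = 4.751 mg/L as Cl₂.
Cl₂ equivalent: 4.751 mg/L × 510,000 L = 2423 g.
Product at 88.1% available Cl: 2423 / 0.881 = 2751 g.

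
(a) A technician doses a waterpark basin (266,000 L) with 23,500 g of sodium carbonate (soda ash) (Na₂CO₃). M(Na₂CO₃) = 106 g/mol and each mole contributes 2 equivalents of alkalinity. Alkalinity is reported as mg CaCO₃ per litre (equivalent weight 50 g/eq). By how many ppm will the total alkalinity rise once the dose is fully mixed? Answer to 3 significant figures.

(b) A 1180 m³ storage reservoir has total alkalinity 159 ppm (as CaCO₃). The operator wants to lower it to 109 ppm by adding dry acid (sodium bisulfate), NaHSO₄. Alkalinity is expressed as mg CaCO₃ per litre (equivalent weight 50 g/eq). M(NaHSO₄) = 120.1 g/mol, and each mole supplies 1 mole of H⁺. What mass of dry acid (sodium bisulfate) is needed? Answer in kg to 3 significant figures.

(a) Moles of Na₂CO₃: 23,500 g ÷ 106 g/mol = 221.7 mol → 443.4 eq of alkalinity.
(a) As CaCO₃: 443.4 eq × 50 g/eq = 22,170 g.
(a) Rise: 22,170 g / 266,000 L × 1000 = 83.35 mg/L.

(b) Volume: 1180 m³ = 1,180,000 L.
(b) Alkalinity to neutralize: (159 − 109) = 50 mg/L as CaCO₃ × 1,180,000 L = 59,000 g as CaCO₃.
(b) Equivalents of H⁺ required: 59,000 ÷ 50 g/eq = 1180 eq = 1180 mol NaHSO₄.
(b) Mass of NaHSO₄: 1180 × 120.1 = 141,700 g.

(a) 83.3 ppm; (b) 142 kg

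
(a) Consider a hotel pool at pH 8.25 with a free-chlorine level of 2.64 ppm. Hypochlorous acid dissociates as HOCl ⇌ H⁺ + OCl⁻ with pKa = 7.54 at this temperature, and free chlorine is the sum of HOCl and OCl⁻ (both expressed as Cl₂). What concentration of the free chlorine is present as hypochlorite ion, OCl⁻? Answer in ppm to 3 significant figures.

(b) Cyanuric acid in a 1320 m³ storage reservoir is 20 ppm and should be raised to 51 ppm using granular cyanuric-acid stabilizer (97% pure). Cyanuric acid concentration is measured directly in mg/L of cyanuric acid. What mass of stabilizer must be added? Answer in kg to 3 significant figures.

(a) 2.21 ppm; (b) 42.2 kg

(a) [OCl⁻]/[HOCl] = 10^(pH − pKa) = 10^(8.25 − 7.54) = 10^0.71 = 5.129.
(a) Fraction as HOCl = 1 / (1 + 5.129) = 0.1632.
(a) OCl⁻ = (1 − 0.1632) × 2.64 ppm = 2.209 ppm.

(b) Volume: 1320 m³ = 1,320,000 L.
(b) CYA to add: (51 − 20) = 31 mg/L × 1,320,000 L = 40,920 g cyanuric acid.
(b) At 97% purity: 40,920 / 0.97 = 42,190 g product.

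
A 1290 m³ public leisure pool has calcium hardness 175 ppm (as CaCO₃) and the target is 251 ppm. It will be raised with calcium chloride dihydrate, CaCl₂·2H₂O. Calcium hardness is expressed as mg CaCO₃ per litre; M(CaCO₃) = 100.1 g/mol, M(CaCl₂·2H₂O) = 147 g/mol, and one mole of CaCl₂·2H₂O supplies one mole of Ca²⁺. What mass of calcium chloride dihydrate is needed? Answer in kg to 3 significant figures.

144 kg

Volume: 1290 m³ = 1,290,000 L.
Hardness to add: (251 − 175) = 76 mg/L as CaCO₃ × 1,290,000 L = 98,040 g as CaCO₃.
Moles of Ca²⁺ (1 mol Ca²⁺ ≡ 1 mol CaCO₃): 98,040 / 100.1 g/mol = 979.4 mol.
Mass of CaCl₂·2H₂O: 979.4 × 147 = 144,000 g.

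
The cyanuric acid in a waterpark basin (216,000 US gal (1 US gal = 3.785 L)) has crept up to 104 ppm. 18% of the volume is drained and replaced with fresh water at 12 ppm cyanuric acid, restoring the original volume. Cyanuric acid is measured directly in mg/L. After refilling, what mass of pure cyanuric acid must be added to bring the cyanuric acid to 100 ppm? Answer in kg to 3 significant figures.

10.3 kg

Volume: 216,000 US gal × 3.785 L/gal = 817,560 L.
After draining 18% and refilling: 104 × 0.82 + 12 × 0.18 = 87.44 ppm.
Deficit to target: 100 − 87.44 = 12.56 mg/L.
Mass: 12.56 mg/L × 817,560 L = 10,270 g cyanuric acid.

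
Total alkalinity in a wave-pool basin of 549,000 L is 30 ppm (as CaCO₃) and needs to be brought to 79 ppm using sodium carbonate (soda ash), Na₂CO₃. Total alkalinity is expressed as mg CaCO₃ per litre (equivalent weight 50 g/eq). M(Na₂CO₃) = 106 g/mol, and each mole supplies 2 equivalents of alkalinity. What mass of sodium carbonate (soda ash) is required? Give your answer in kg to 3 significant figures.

Alkalinity to add: (79 − 30) = 49 mg/L as CaCO₃ × 549,000 L = 26,900 g as CaCO₃.
Equivalents: 26,900 g ÷ 50 g/eq = 538 eq.
Each mole of Na₂CO₃ supplies 2 eq, so 538 / 2 = 269 mol.
Mass: 269 mol × 106 g/mol = 28,520 g.

28.5 kg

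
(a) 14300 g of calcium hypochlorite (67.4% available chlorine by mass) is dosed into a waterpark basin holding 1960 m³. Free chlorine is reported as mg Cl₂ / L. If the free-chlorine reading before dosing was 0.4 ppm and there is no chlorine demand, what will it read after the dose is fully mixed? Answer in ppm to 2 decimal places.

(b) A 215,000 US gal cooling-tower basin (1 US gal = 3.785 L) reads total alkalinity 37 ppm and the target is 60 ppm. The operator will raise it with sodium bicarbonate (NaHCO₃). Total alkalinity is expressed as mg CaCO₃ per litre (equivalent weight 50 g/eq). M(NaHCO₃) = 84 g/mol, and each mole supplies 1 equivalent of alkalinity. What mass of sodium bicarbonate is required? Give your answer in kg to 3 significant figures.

(a) 5.32 ppm; (b) 31.4 kg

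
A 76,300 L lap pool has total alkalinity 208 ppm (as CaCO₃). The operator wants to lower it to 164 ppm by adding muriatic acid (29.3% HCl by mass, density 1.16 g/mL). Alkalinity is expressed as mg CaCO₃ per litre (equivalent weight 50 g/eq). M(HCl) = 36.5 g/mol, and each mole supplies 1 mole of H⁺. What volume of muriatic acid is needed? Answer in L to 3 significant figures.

Alkalinity to neutralize: (208 − 164) = 44 mg/L as CaCO₃ × 76,300 L = 3357 g as CaCO₃.
Equivalents of H⁺ required: 3357 ÷ 50 g/eq = 67.14 eq = 67.14 mol HCl.
Mass of HCl: 67.14 × 36.5 = 2451 g.
Mass of 29.3% solution: 2451 / 0.293 = 8364 g.
Volume: 8364 g ÷ 1.16 g/mL = 7211 mL.

7.21 L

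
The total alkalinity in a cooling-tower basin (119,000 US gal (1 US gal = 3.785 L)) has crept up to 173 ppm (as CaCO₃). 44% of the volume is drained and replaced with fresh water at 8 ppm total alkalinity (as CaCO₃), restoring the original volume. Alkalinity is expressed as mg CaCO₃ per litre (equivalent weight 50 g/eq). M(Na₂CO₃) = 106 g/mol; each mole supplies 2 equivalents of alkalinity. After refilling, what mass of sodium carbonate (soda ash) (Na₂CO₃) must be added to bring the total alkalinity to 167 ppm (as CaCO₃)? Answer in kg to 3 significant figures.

31.8 kg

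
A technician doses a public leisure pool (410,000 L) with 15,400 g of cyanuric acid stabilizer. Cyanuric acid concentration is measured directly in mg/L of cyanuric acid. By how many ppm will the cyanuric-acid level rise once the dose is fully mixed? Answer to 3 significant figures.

Rise: 15,400 g / 410,000 L × 1000 = 37.56 mg/L.

37.6 ppm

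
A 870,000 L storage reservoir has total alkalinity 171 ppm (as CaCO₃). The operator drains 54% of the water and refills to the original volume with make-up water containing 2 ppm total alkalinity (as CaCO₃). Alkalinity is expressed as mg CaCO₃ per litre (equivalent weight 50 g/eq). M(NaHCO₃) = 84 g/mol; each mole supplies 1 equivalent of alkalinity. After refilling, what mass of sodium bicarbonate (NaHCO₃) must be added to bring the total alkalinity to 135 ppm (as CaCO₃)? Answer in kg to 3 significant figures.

After draining 54% and refilling: 171 × 0.46 + 2 × 0.54 = 79.74 ppm.
Deficit to target: 135 − 79.74 = 55.26 mg/L.
As CaCO₃: 55.26 mg/L × 870,000 L = 48,080 g; ÷ 50 g/eq ÷ 1 = 961.5 mol NaHCO₃.
Mass: 961.5 × 84 = 80,770 g.

80.8 kg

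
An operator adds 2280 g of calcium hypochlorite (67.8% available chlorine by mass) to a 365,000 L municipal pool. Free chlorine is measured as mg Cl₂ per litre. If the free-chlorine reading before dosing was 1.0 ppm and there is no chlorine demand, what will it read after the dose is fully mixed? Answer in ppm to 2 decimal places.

5.24 ppm

Available chlorine delivered: 2280 g × 0.678 = 1546 g as Cl₂.
Concentration rise: 1546 g / 365,000 L = 4.235 mg/L = 4.24 ppm.
Final FC: 1.0 + 4.24 = 5.24 ppm.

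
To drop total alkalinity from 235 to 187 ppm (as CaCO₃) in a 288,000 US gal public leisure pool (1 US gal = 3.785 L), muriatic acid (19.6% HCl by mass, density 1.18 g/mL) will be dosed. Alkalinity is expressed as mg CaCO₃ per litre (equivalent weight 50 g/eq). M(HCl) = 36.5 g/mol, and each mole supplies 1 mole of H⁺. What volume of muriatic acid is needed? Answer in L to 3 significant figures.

165 L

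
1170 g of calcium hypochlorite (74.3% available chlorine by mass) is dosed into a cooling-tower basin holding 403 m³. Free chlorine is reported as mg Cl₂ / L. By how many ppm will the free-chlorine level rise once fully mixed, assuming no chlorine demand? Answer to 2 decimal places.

2.16 ppm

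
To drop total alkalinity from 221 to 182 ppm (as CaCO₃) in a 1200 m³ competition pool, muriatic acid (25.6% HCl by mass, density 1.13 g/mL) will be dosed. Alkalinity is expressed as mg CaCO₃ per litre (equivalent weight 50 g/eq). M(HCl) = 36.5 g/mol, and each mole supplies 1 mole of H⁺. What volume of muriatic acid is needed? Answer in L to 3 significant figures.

Volume: 1200 m³ = 1,200,000 L.
Alkalinity to neutralize: (221 − 182) = 39 mg/L as CaCO₃ × 1,200,000 L = 46,800 g as CaCO₃.
Equivalents of H⁺ required: 46,800 ÷ 50 g/eq = 936 eq = 936 mol HCl.
Mass of HCl: 936 × 36.5 = 34,160 g.
Mass of 25.6% solution: 34,160 / 0.256 = 133,500 g.
Volume: 133,500 g ÷ 1.13 g/mL = 118,100 mL.

118 L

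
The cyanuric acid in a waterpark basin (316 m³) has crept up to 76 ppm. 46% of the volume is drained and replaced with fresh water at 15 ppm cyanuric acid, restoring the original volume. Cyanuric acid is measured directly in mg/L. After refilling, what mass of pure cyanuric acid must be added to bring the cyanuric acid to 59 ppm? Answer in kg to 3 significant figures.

3.49 kg

Volume: 316 m³ = 316,000 L.
After draining 46% and refilling: 76 × 0.54 + 15 × 0.46 = 47.94 ppm.
Deficit to target: 59 − 47.94 = 11.06 mg/L.
Mass: 11.06 mg/L × 316,000 L = 3495 g cyanuric acid.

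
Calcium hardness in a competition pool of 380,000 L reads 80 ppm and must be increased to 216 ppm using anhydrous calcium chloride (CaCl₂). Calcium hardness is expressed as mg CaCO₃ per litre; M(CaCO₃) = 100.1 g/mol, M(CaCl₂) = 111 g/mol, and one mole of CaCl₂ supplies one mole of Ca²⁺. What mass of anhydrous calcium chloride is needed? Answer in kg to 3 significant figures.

Hardness to add: (216 − 80) = 136 mg/L as CaCO₃ × 380,000 L = 51,680 g as CaCO₃.
Moles of Ca²⁺ (1 mol Ca²⁺ ≡ 1 mol CaCO₃): 51,680 / 100.1 g/mol = 516.3 mol.
Mass of CaCl₂: 516.3 × 111 = 57,310 g.

57.3 kg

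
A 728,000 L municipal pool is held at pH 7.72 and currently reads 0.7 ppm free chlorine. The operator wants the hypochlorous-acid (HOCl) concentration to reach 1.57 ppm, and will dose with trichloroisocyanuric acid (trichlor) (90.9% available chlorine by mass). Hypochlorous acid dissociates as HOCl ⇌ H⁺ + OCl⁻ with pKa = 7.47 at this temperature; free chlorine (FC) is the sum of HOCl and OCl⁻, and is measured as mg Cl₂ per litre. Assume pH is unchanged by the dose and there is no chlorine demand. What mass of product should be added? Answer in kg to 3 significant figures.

2.93 kg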